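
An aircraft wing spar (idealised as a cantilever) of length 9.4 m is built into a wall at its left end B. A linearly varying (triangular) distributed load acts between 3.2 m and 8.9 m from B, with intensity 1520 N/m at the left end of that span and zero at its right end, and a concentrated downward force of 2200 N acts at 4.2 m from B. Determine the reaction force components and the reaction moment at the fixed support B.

B_x = 0, B_y = 6532 N, M_B = 31330 N·m

Resultant of the triangular load: ½ × 1520 × 5.7 = 4332 N, acting at 5.1 m from B (one-third of the span from the peak).
ΣF_x = 0: B_x = 0.
ΣF_y = 0: B_y − ½·1520·5.7 − 2200 = 0 → B_y = 6532 N.
ΣM about B: M_B − (½·1520·5.7)·5.1 − 2200·4.2 = 0 → M_B = 31330 N·m.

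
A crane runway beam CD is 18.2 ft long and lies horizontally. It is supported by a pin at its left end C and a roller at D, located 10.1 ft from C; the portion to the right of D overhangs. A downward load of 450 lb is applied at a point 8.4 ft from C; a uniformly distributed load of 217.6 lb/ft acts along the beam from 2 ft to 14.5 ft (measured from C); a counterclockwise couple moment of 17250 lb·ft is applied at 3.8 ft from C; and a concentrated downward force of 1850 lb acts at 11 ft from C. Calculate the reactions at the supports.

C_x = 0, C_y = 2117 lb, D_y = 2903 lb

Resultant of the distributed load: 217.6 × 12.5 = 2720 lb at 8.25 ft from C.
Taking moments about C: D_y·10.1 − 450·8.4 − (217.6·12.5)·8.25 + 17250 − 1850·11 = 0 → D_y = 29320/10.1 = 2902.97 ≈ 2903 lb.
ΣF_y = 0: C_y + 2902.97 − 450 − 217.6·12.5 − 1850 = 0 → C_y = 2117 lb.
ΣF_x = 0: no horizontal applied forces, so C_x = 0.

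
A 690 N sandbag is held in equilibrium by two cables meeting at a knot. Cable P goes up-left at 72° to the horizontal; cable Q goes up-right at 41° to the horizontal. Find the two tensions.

ΣF_x = 0: −T_P·cos72° + T_Q·cos41° = 0 → T_Q = 0.409452·T_P.
ΣF_y = 0: T_P·sin72° + T_Q·sin41° = 690.
Substitute: T_P·(0.951057 + 0.409452·0.656059) = 690 → T_P = 565.721 ≈ 565.7 N.
Then T_Q = 0.409452 × 565.721 = 231.6 N.

T_P = 565.7 N, T_Q = 231.6 N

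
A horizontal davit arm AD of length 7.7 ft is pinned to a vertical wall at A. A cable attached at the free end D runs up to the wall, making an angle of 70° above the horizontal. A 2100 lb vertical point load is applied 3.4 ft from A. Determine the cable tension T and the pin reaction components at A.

T = 986.8 lb, A_x = 337.5 lb, A_y = 1173 lb

ΣM about A: T·sin70°·7.7 − 2100·3.4 = 0 → T = 7140/(7.7·0.939693) = 986.783 ≈ 986.8 lb.
ΣF_x = 0: A_x − T·cos70° = 0 → A_x = 986.783 × 0.34202 = 337.5 lb.
ΣF_y = 0: A_y + T·sin70° − 2100 = 0 → A_y = 2100 − 986.783 × 0.939693 = 1173 lb.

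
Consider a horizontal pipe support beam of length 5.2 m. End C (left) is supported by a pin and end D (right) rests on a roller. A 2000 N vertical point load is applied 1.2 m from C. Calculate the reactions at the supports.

C_x = 0, C_y = 1538 N, D_y = 461.5 N

ΣM about C: D_y·5.2 − 2000·1.2 = 0 → D_y = 2400/5.2 = 461.538 ≈ 461.5 N.
ΣF_y = 0: C_y + 461.538 − 2000 = 0 → C_y = 1538 N.
ΣF_x = 0: no horizontal applied forces, so C_x = 0.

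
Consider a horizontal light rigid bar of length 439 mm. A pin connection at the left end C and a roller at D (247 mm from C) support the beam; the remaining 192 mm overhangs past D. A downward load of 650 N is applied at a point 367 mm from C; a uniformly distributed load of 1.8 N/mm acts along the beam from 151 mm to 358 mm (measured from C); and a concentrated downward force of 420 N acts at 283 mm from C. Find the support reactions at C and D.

Resultant of the distributed load: 1.8 × 207 = 372.6 N at 254.5 mm from C.
ΣM about C: D_y·247 − 650·367 − (1.8·207)·254.5 − 420·283 = 0 → D_y = 452236.7/247 = 1830.92 ≈ 1831 N.
ΣF_y = 0: C_y + 1830.92 − 650 − 1.8·207 − 420 = 0 → C_y = -388.3 N.
ΣF_x = 0: no horizontal applied forces, so C_x = 0.

C_x = 0, C_y = -388.3 N, D_y = 1831 N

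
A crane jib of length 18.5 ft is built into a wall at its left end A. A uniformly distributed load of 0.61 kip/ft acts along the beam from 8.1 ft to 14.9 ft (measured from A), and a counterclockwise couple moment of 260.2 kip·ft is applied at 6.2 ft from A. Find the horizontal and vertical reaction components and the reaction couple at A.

A_x = 0, A_y = 4.148 kip, M_A = -212.5 kip·ft

Resultant of the distributed load: 0.61 × 6.8 = 4.148 kip at 11.5 ft from A.
ΣF_x = 0: A_x = 0.
ΣF_y = 0: A_y − 0.61·6.8 = 0 → A_y = 4.148 kip.
ΣM about A: M_A − (0.61·6.8)·11.5 + 260.2 = 0 → M_A = -212.5 kip·ft.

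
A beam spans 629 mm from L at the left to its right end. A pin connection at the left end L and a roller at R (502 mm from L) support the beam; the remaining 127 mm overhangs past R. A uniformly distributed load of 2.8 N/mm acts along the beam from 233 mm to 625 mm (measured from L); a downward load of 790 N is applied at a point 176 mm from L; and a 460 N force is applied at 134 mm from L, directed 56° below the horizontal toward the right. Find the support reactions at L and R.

L_x = -257.2 N, L_y = 952.2 N, R_y = 1317 N

Resultant of the distributed load: 2.8 × 392 = 1097.6 N at 429 mm from L.
Moments about L: R_y·502 − (2.8·392)·429 − 790·176 − 460·sin56°·134 = 0 → R_y = 661012/502 = 1316.76 ≈ 1317 N.
ΣF_y = 0: L_y + 1316.76 − 2.8·392 − 790 − 460·sin56° = 0 → L_y = 952.2 N.
ΣF_x = 0: L_x + 460·cos56° = 0 → L_x = -257.2 N.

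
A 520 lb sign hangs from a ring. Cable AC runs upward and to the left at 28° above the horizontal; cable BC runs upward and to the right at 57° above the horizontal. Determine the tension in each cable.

T_AC = 284.3 lb, T_BC = 460.9 lb

ΣF_x = 0: −T_AC·cos28° + T_BC·cos57° = 0 → T_BC = 1.62116·T_AC.
ΣF_y = 0: T_AC·sin28° + T_BC·sin57° = 520.
Substitute: T_AC·(0.469472 + 1.62116·0.838671) = 520 → T_AC = 284.294 ≈ 284.3 lb.
Then T_BC = 1.62116 × 284.294 = 460.9 lb.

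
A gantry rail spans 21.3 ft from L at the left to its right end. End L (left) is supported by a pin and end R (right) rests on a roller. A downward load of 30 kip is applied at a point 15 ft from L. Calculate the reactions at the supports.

Moments about L: R_y·21.3 − 30·15 = 0 → R_y = 450/21.3 = 21.1268 ≈ 21.13 kip.
ΣF_y = 0: L_y + 21.1268 − 30 = 0 → L_y = 8.873 kip.
ΣF_x = 0: no horizontal applied forces, so L_x = 0.

L_x = 0, L_y = 8.873 kip, R_y = 21.13 kip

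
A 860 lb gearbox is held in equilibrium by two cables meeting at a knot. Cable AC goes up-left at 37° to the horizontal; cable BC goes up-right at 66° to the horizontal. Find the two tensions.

T_AC = 359.0 lb, T_BC = 704.9 lb

ΣF_x = 0: −T_AC·cos37° + T_BC·cos66° = 0 → T_BC = 1.96352·T_AC.
ΣF_y = 0: T_AC·sin37° + T_BC·sin66° = 860.
Substitute: T_AC·(0.601815 + 1.96352·0.913545) = 860 → T_AC = 358.995 ≈ 359.0 lb.
Then T_BC = 1.96352 × 358.995 = 704.9 lb.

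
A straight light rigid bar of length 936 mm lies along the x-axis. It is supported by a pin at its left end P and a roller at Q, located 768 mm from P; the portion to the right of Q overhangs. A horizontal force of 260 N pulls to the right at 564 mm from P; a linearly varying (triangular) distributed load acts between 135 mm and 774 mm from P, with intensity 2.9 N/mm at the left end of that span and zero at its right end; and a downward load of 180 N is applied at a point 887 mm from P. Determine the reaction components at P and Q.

Resultant of the triangular load: ½ × 2.9 × 639 = 926.55 N, acting at 348 mm from P (one-third of the span from the peak).
ΣM about P: Q_y·768 − (½·2.9·639)·348 − 180·887 = 0 → Q_y = 482099.4/768 = 627.734 ≈ 627.7 N.
ΣF_y = 0: P_y + 627.734 − ½·2.9·639 − 180 = 0 → P_y = 478.8 N.
ΣF_x = 0: P_x + 260 = 0 → P_x = -260.0 N.

P_x = -260.0 N, P_y = 478.8 N, Q_y = 627.7 N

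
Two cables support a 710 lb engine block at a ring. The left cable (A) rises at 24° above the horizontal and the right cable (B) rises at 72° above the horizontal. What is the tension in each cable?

ΣF_x = 0: −T_A·cos24° + T_B·cos72° = 0 → T_B = 2.9563·T_A.
ΣF_y = 0: T_A·sin24° + T_B·sin72° = 710.
Substitute: T_A·(0.406737 + 2.9563·0.951057) = 710 → T_A = 220.61 ≈ 220.6 lb.
Then T_B = 2.9563 × 220.61 = 652.2 lb.

T_A = 220.6 lb, T_B = 652.2 lb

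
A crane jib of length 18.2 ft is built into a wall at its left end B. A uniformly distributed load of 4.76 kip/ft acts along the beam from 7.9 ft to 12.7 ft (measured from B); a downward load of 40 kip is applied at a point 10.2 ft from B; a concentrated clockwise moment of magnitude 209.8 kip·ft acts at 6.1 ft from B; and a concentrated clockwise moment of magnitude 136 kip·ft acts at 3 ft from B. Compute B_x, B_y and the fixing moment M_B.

B_x = 0, B_y = 62.85 kip, M_B = 989.1 kip·ft

Resultant of the distributed load: 4.76 × 4.8 = 22.848 kip at 10.3 ft from B.
ΣF_x = 0: B_x = 0.
ΣF_y = 0: B_y − 4.76·4.8 − 40 = 0 → B_y = 62.85 kip.
ΣM about B: M_B − (4.76·4.8)·10.3 − 40·10.2 − 209.8 − 136 = 0 → M_B = 989.1 kip·ft.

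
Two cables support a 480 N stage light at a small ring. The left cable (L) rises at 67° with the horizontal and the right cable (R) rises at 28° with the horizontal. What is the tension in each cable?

T_L = 425.4 N, T_R = 188.3 N

ΣF_x = 0: −T_L·cos67° + T_R·cos28° = 0 → T_R = 0.44253·T_L.
ΣF_y = 0: T_L·sin67° + T_R·sin28° = 480.
Substitute: T_L·(0.920505 + 0.44253·0.469472) = 480 → T_L = 425.434 ≈ 425.4 N.
Then T_R = 0.44253 × 425.434 = 188.3 N.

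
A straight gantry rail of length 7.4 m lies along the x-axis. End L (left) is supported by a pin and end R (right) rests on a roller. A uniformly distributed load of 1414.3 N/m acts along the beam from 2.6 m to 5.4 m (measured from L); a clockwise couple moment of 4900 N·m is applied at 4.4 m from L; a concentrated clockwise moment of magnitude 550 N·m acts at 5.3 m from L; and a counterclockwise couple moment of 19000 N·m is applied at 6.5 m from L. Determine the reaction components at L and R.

L_x = 0, L_y = 3651 N, R_y = 309.5 N

Resultant of the distributed load: 1414.3 × 2.8 = 3960.04 N at 4 m from L.
ΣM about L: R_y·7.4 − (1414.3·2.8)·4 − 4900 − 550 + 19000 = 0 → R_y = 2290.16/7.4 = 309.481 ≈ 309.5 N.
ΣF_y = 0: L_y + 309.481 − 1414.3·2.8 = 0 → L_y = 3651 N.
ΣF_x = 0: no horizontal applied forces, so L_x = 0.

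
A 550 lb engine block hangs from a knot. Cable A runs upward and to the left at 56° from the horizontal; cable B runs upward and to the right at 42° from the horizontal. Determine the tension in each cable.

T_A = 412.7 lb, T_B = 310.6 lb

ΣF_x = 0: −T_A·cos56° + T_B·cos42° = 0 → T_B = 0.752468·T_A.
ΣF_y = 0: T_A·sin56° + T_B·sin42° = 550.
Substitute: T_A·(0.829038 + 0.752468·0.669131) = 550 → T_A = 412.746 ≈ 412.7 lb.
Then T_B = 0.752468 × 412.746 = 310.6 lb.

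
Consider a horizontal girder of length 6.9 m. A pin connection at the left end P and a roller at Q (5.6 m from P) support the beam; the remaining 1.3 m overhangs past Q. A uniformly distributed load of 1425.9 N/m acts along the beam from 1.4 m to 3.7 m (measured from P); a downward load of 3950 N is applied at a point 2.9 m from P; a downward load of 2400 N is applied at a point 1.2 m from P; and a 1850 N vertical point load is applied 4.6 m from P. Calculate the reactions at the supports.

Resultant of the distributed load: 1425.9 × 2.3 = 3279.57 N at 2.55 m from P.
Moments about P: Q_y·5.6 − (1425.9·2.3)·2.55 − 3950·2.9 − 2400·1.2 − 1850·4.6 = 0 → Q_y = 31207.9035/5.6 = 5572.84 ≈ 5573 N.
ΣF_y = 0: P_y + 5572.84 − 1425.9·2.3 − 3950 − 2400 − 1850 = 0 → P_y = 5907 N.
ΣF_x = 0: no horizontal applied forces, so P_x = 0.

P_x = 0, P_y = 5907 N, Q_y = 5573 N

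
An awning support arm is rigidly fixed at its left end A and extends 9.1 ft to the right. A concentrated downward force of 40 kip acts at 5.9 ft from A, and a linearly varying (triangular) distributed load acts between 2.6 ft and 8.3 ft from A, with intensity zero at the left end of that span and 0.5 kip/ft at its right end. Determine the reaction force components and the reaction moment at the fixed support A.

A_x = 0, A_y = 41.42 kip, M_A = 245.1 kip·ft

Resultant of the triangular load: ½ × 0.5 × 5.7 = 1.425 kip, acting at 6.4 ft from A (one-third of the span from the peak).
ΣF_x = 0: A_x = 0.
ΣF_y = 0: A_y − 40 − ½·0.5·5.7 = 0 → A_y = 41.42 kip.
ΣM about A: M_A − 40·5.9 − (½·0.5·5.7)·6.4 = 0 → M_A = 245.1 kip·ft.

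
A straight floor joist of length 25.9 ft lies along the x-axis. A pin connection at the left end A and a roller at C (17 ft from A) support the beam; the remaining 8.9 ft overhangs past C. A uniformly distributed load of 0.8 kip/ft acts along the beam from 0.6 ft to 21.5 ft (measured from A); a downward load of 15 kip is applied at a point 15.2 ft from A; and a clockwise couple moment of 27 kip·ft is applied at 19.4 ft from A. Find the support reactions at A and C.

Resultant of the distributed load: 0.8 × 20.9 = 16.72 kip at 11.05 ft from A.
ΣM about A: C_y·17 − (0.8·20.9)·11.05 − 15·15.2 − 27 = 0 → C_y = 439.756/17 = 25.868 ≈ 25.87 kip.
ΣF_y = 0: A_y + 25.868 − 0.8·20.9 − 15 = 0 → A_y = 5.852 kip.
ΣF_x = 0: no horizontal applied forces, so A_x = 0.

A_x = 0, A_y = 5.852 kip, C_y = 25.87 kip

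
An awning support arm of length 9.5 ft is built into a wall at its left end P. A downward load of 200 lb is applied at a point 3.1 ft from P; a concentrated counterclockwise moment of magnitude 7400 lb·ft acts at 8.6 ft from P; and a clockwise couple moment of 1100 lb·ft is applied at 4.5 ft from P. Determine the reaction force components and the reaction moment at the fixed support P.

ΣF_x = 0: P_x = 0.
ΣF_y = 0: P_y − 200 = 0 → P_y = 200.0 lb.
ΣM about P: M_P − 200·3.1 + 7400 − 1100 = 0 → M_P = -5680 lb·ft.

P_x = 0, P_y = 200.0 lb, M_P = -5680 lb·ft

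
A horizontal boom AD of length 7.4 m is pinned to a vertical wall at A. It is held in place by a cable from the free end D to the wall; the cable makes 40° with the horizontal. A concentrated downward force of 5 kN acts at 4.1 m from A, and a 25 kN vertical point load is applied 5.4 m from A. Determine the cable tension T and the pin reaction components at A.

T = 32.69 kN, A_x = 25.04 kN, A_y = 8.986 kN

ΣM about A: T·sin40°·7.4 − 5·4.1 − 25·5.4 = 0 → T = 155.5/(7.4·0.642788) = 32.6912 ≈ 32.69 kN.
ΣF_x = 0: A_x − T·cos40° = 0 → A_x = 32.6912 × 0.766044 = 25.04 kN.
ΣF_y = 0: A_y + T·sin40° − 5 − 25 = 0 → A_y = 30 − 32.6912 × 0.642788 = 8.986 kN.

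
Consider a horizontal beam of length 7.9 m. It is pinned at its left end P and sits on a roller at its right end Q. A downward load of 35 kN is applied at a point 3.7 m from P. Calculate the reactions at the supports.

Moments about P: Q_y·7.9 − 35·3.7 = 0 → Q_y = 129.5/7.9 = 16.3924 ≈ 16.39 kN.
ΣF_y = 0: P_y + 16.3924 − 35 = 0 → P_y = 18.61 kN.
ΣF_x = 0: no horizontal applied forces, so P_x = 0.

P_x = 0, P_y = 18.61 kN, Q_y = 16.39 kN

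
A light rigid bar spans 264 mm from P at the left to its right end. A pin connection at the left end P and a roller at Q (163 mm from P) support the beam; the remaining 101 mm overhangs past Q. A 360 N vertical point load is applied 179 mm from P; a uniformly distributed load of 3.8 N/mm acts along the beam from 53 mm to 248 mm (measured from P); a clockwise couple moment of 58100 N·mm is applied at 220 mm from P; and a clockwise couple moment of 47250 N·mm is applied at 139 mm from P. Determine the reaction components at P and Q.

P_x = 0, P_y = -624.8 N, Q_y = 1726 N

Resultant of the distributed load: 3.8 × 195 = 741 N at 150.5 mm from P.
ΣM about P: Q_y·163 − 360·179 − (3.8·195)·150.5 − 58100 − 47250 = 0 → Q_y = 281310.5/163 = 1725.83 ≈ 1726 N.
ΣF_y = 0: P_y + 1725.83 − 360 − 3.8·195 = 0 → P_y = -624.8 N.
ΣF_x = 0: no horizontal applied forces, so P_x = 0.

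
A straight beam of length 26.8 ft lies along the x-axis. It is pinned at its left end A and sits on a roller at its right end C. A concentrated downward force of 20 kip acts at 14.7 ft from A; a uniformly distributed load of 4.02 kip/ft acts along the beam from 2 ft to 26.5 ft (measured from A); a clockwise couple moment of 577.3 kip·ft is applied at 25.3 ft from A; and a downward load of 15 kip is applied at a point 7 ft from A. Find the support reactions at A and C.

Resultant of the distributed load: 4.02 × 24.5 = 98.49 kip at 14.25 ft from A.
Moments about A: C_y·26.8 − 20·14.7 − (4.02·24.5)·14.25 − 577.3 − 15·7 = 0 → C_y = 2379.7825/26.8 = 88.7979 ≈ 88.80 kip.
ΣF_y = 0: A_y + 88.7979 − 20 − 4.02·24.5 − 15 = 0 → A_y = 44.69 kip.
ΣF_x = 0: no horizontal applied forces, so A_x = 0.

A_x = 0, A_y = 44.69 kip, C_y = 88.80 kip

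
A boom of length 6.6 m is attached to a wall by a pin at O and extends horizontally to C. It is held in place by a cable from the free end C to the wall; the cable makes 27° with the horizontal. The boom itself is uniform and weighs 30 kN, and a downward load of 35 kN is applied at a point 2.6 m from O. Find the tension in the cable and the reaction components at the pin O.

ΣM about O: T·sin27°·6.6 − 30·3.3 − 35·2.6 = 0 → T = 190/(6.6·0.45399) = 63.4108 ≈ 63.41 kN.
ΣF_x = 0: O_x − T·cos27° = 0 → O_x = 63.4108 × 0.891007 = 56.50 kN.
ΣF_y = 0: O_y + T·sin27° − 30 − 35 = 0 → O_y = 65 − 63.4108 × 0.45399 = 36.21 kN.

T = 63.41 kN, O_x = 56.50 kN, O_y = 36.21 kN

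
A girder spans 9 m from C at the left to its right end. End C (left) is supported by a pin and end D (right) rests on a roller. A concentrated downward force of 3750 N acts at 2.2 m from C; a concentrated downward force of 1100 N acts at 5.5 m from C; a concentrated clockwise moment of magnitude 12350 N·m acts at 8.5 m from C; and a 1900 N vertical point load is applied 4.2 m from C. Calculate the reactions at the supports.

C_x = 0, C_y = 2902 N, D_y = 3848 N

Taking moments about C: D_y·9 − 3750·2.2 − 1100·5.5 − 12350 − 1900·4.2 = 0 → D_y = 34630/9 = 3847.78 ≈ 3848 N.
ΣF_y = 0: C_y + 3847.78 − 3750 − 1100 − 1900 = 0 → C_y = 2902 N.
ΣF_x = 0: no horizontal applied forces, so C_x = 0.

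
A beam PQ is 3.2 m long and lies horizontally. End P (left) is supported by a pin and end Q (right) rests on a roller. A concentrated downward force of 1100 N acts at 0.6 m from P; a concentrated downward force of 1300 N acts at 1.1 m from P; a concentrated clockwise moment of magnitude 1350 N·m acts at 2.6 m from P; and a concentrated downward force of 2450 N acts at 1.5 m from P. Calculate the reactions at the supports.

Moments about P: Q_y·3.2 − 1100·0.6 − 1300·1.1 − 1350 − 2450·1.5 = 0 → Q_y = 7115/3.2 = 2223.44 ≈ 2223 N.
ΣF_y = 0: P_y + 2223.44 − 1100 − 1300 − 2450 = 0 → P_y = 2627 N.
ΣF_x = 0: no horizontal applied forces, so P_x = 0.

P_x = 0, P_y = 2627 N, Q_y = 2223 N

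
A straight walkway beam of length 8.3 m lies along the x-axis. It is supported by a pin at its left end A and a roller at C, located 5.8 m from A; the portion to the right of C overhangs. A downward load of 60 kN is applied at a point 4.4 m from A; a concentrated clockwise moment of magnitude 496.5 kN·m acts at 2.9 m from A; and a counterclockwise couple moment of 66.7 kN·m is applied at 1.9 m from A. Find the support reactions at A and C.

ΣM about A: C_y·5.8 − 60·4.4 − 496.5 + 66.7 = 0 → C_y = 693.8/5.8 = 119.621 ≈ 119.6 kN.
ΣF_y = 0: A_y + 119.621 − 60 = 0 → A_y = -59.62 kN.
ΣF_x = 0: no horizontal applied forces, so A_x = 0.

A_x = 0, A_y = -59.62 kN, C_y = 119.6 kN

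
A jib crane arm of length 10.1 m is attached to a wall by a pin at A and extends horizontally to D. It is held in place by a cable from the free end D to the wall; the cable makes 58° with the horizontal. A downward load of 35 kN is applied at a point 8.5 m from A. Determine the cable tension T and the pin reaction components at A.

T = 34.73 kN, A_x = 18.41 kN, A_y = 5.545 kN

ΣM about A: T·sin58°·10.1 − 35·8.5 = 0 → T = 297.5/(10.1·0.848048) = 34.7332 ≈ 34.73 kN.
ΣF_x = 0: A_x − T·cos58° = 0 → A_x = 34.7332 × 0.529919 = 18.41 kN.
ΣF_y = 0: A_y + T·sin58° − 35 = 0 → A_y = 35 − 34.7332 × 0.848048 = 5.545 kN.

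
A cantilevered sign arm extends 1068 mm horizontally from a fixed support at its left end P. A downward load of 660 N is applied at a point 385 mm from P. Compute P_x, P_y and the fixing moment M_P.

P_x = 0, P_y = 660.0 N, M_P = 254100 N·mm

ΣF_x = 0: P_x = 0.
ΣF_y = 0: P_y − 660 = 0 → P_y = 660.0 N.
ΣM about P: M_P − 660·385 = 0 → M_P = 254100 N·mm.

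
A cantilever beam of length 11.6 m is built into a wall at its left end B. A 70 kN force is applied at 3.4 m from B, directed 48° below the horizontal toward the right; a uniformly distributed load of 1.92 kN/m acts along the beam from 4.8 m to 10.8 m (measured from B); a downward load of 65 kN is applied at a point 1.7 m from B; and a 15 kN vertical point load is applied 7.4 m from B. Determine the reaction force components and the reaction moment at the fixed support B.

B_x = -46.84 kN, B_y = 143.5 kN, M_B = 488.2 kN·m

Resultant of the distributed load: 1.92 × 6 = 11.52 kN at 7.8 m from B.
ΣF_x = 0: B_x + 70·cos48° = 0 → B_x = -46.84 kN.
ΣF_y = 0: B_y − 70·sin48° − 1.92·6 − 65 − 15 = 0 → B_y = 143.5 kN.
ΣM about B: M_B − 70·sin48°·3.4 − (1.92·6)·7.8 − 65·1.7 − 15·7.4 = 0 → M_B = 488.2 kN·m.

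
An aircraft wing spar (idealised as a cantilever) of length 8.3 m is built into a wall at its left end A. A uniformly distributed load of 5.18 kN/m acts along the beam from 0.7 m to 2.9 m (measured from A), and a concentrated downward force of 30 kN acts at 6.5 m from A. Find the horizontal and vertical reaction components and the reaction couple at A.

Resultant of the distributed load: 5.18 × 2.2 = 11.396 kN at 1.8 m from A.
ΣF_x = 0: A_x = 0.
ΣF_y = 0: A_y − 5.18·2.2 − 30 = 0 → A_y = 41.40 kN.
ΣM about A: M_A − (5.18·2.2)·1.8 − 30·6.5 = 0 → M_A = 215.5 kN·m.

A_x = 0, A_y = 41.40 kN, M_A = 215.5 kN·m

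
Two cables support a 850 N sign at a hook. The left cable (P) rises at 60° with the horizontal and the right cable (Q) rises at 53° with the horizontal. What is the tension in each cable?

T_P = 555.7 N, T_Q = 461.7 N

ΣF_x = 0: −T_P·cos60° + T_Q·cos53° = 0 → T_Q = 0.83082·T_P.
ΣF_y = 0: T_P·sin60° + T_Q·sin53° = 850.
Substitute: T_P·(0.866025 + 0.83082·0.798636) = 850 → T_P = 555.72 ≈ 555.7 N.
Then T_Q = 0.83082 × 555.72 = 461.7 N.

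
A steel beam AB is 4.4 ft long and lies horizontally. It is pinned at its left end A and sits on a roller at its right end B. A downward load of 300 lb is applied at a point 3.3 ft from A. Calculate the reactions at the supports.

Moments about A: B_y·4.4 − 300·3.3 = 0 → B_y = 990/4.4 = 225.0 lb.
ΣF_y = 0: A_y + 225 − 300 = 0 → A_y = 75.00 lb.
ΣF_x = 0: no horizontal applied forces, so A_x = 0.

A_x = 0, A_y = 75.00 lb, B_y = 225.0 lb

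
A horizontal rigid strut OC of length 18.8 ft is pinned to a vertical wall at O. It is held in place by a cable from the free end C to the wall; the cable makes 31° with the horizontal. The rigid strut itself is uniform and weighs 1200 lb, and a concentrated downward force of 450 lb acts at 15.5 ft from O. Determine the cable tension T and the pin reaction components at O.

ΣM about O: T·sin31°·18.8 − 1200·9.4 − 450·15.5 = 0 → T = 18255/(18.8·0.515038) = 1885.32 ≈ 1885 lb.
ΣF_x = 0: O_x − T·cos31° = 0 → O_x = 1885.32 × 0.857167 = 1616 lb.
ΣF_y = 0: O_y + T·sin31° − 1200 − 450 = 0 → O_y = 1650 − 1885.32 × 0.515038 = 679.0 lb.

T = 1885 lb, O_x = 1616 lb, O_y = 679.0 lb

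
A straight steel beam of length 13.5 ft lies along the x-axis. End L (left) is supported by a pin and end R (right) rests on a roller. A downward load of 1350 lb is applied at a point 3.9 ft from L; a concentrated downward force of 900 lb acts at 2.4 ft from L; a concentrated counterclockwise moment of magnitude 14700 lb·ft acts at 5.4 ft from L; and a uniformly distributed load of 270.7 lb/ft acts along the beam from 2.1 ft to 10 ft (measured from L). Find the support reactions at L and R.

Resultant of the distributed load: 270.7 × 7.9 = 2138.53 lb at 6.05 ft from L.
ΣM about L: R_y·13.5 − 1350·3.9 − 900·2.4 + 14700 − (270.7·7.9)·6.05 = 0 → R_y = 5663.1065/13.5 = 419.489 ≈ 419.5 lb.
ΣF_y = 0: L_y + 419.489 − 1350 − 900 − 270.7·7.9 = 0 → L_y = 3969 lb.
ΣF_x = 0: no horizontal applied forces, so L_x = 0.

L_x = 0, L_y = 3969 lb, R_y = 419.5 lb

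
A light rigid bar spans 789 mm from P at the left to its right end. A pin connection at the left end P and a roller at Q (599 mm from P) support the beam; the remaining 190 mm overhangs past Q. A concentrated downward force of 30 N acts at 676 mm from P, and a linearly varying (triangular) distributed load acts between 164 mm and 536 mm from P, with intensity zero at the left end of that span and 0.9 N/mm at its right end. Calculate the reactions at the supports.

Resultant of the triangular load: ½ × 0.9 × 372 = 167.4 N, acting at 412 mm from P (one-third of the span from the peak).
Taking moments about P: Q_y·599 − 30·676 − (½·0.9·372)·412 = 0 → Q_y = 89248.8/599 = 148.996 ≈ 149.0 N.
ΣF_y = 0: P_y + 148.996 − 30 − ½·0.9·372 = 0 → P_y = 48.40 N.
ΣF_x = 0: no horizontal applied forces, so P_x = 0.

P_x = 0, P_y = 48.40 N, Q_y = 149.0 N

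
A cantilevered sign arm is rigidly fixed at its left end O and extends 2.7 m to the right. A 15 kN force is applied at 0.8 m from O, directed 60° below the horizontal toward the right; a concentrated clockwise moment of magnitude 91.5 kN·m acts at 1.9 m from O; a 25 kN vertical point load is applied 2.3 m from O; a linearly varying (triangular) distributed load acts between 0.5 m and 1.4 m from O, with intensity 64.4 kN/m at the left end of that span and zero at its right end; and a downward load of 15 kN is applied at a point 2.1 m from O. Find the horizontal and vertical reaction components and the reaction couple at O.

Resultant of the triangular load: ½ × 64.4 × 0.9 = 28.98 kN, acting at 0.8 m from O (one-third of the span from the peak).
ΣF_x = 0: O_x + 15·cos60° = 0 → O_x = -7.500 kN.
ΣF_y = 0: O_y − 15·sin60° − 25 − ½·64.4·0.9 − 15 = 0 → O_y = 81.97 kN.
ΣM about O: M_O − 15·sin60°·0.8 − 91.5 − 25·2.3 − (½·64.4·0.9)·0.8 − 15·2.1 = 0 → M_O = 214.1 kN·m.

O_x = -7.500 kN, O_y = 81.97 kN, M_O = 214.1 kN·m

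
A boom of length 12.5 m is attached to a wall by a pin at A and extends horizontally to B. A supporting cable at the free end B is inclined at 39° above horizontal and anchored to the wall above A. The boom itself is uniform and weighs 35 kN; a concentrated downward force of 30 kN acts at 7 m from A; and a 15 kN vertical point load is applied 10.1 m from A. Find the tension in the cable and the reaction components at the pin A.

ΣM about A: T·sin39°·12.5 − 35·6.25 − 30·7 − 15·10.1 = 0 → T = 580.25/(12.5·0.62932) = 73.7622 ≈ 73.76 kN.
ΣF_x = 0: A_x − T·cos39° = 0 → A_x = 73.7622 × 0.777146 = 57.32 kN.
ΣF_y = 0: A_y + T·sin39° − 35 − 30 − 15 = 0 → A_y = 80 − 73.7622 × 0.62932 = 33.58 kN.

T = 73.76 kN, A_x = 57.32 kN, A_y = 33.58 kN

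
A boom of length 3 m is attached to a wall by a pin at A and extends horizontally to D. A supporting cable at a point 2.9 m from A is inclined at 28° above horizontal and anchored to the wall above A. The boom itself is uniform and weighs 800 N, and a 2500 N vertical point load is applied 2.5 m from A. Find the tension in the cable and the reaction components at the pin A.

T = 5472 N, A_x = 4832 N, A_y = 731.0 N

ΣM about A: T·sin28°·2.9 − 800·1.5 − 2500·2.5 = 0 → T = 7450/(2.9·0.469472) = 5472.03 ≈ 5472 N.
ΣF_x = 0: A_x − T·cos28° = 0 → A_x = 5472.03 × 0.882948 = 4832 N.
ΣF_y = 0: A_y + T·sin28° − 800 − 2500 = 0 → A_y = 3300 − 5472.03 × 0.469472 = 731.0 N.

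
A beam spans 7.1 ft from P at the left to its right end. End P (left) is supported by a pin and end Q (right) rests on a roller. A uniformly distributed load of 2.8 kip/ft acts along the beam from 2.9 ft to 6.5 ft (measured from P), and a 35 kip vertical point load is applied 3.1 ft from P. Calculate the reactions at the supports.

Resultant of the distributed load: 2.8 × 3.6 = 10.08 kip at 4.7 ft from P.
Moments about P: Q_y·7.1 − (2.8·3.6)·4.7 − 35·3.1 = 0 → Q_y = 155.876/7.1 = 21.9544 ≈ 21.95 kip.
ΣF_y = 0: P_y + 21.9544 − 2.8·3.6 − 35 = 0 → P_y = 23.13 kip.
ΣF_x = 0: no horizontal applied forces, so P_x = 0.

P_x = 0, P_y = 23.13 kip, Q_y = 21.95 kip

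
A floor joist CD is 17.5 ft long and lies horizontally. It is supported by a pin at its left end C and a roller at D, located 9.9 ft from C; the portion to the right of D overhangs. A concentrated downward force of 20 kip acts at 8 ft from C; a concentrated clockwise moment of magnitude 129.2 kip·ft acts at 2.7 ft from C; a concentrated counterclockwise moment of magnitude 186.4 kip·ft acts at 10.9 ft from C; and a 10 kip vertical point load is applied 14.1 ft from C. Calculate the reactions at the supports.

Moments about C: D_y·9.9 − 20·8 − 129.2 + 186.4 − 10·14.1 = 0 → D_y = 243.8/9.9 = 24.6263 ≈ 24.63 kip.
ΣF_y = 0: C_y + 24.6263 − 20 − 10 = 0 → C_y = 5.374 kip.
ΣF_x = 0: no horizontal applied forces, so C_x = 0.

C_x = 0, C_y = 5.374 kip, D_y = 24.63 kip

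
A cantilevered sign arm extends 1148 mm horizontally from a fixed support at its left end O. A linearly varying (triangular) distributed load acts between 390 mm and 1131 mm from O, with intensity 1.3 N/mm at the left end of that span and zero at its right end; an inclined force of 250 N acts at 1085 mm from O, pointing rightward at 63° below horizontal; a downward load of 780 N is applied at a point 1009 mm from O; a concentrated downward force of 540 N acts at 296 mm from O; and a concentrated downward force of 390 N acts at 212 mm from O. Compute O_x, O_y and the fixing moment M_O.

O_x = -113.5 N, O_y = 2414 N, M_O = 1578000 N·mm

Resultant of the triangular load: ½ × 1.3 × 741 = 481.65 N, acting at 637 mm from O (one-third of the span from the peak).
ΣF_x = 0: O_x + 250·cos63° = 0 → O_x = -113.5 N.
ΣF_y = 0: O_y − ½·1.3·741 − 250·sin63° − 780 − 540 − 390 = 0 → O_y = 2414 N.
ΣM about O: M_O − (½·1.3·741)·637 − 250·sin63°·1085 − 780·1009 − 540·296 − 390·212 = 0 → M_O = 1578000 N·mm.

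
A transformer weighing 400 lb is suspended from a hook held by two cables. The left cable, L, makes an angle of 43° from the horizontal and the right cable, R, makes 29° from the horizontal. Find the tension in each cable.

T_L = 367.9 lb, T_R = 307.6 lb

ΣF_x = 0: −T_L·cos43° + T_R·cos29° = 0 → T_R = 0.836196·T_L.
ΣF_y = 0: T_L·sin43° + T_R·sin29° = 400.
Substitute: T_L·(0.681998 + 0.836196·0.48481) = 400 → T_L = 367.852 ≈ 367.9 lb.
Then T_R = 0.836196 × 367.852 = 307.6 lb.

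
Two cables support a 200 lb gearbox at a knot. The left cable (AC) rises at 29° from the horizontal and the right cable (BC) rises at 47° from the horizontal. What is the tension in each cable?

T_AC = 140.6 lb, T_BC = 180.3 lb

ΣF_x = 0: −T_AC·cos29° + T_BC·cos47° = 0 → T_BC = 1.28244·T_AC.
ΣF_y = 0: T_AC·sin29° + T_BC·sin47° = 200.
Substitute: T_AC·(0.48481 + 1.28244·0.731354) = 200 → T_AC = 140.575 ≈ 140.6 lb.
Then T_BC = 1.28244 × 140.575 = 180.3 lb.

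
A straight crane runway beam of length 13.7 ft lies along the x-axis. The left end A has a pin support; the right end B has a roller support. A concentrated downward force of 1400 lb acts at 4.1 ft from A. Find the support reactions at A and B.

A_x = 0, A_y = 981.0 lb, B_y = 419.0 lb

Taking moments about A: B_y·13.7 − 1400·4.1 = 0 → B_y = 5740/13.7 = 418.978 ≈ 419.0 lb.
ΣF_y = 0: A_y + 418.978 − 1400 = 0 → A_y = 981.0 lb.
ΣF_x = 0: no horizontal applied forces, so A_x = 0.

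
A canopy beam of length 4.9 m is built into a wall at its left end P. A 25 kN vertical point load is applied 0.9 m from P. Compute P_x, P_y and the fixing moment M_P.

P_x = 0, P_y = 25.00 kN, M_P = 22.50 kN·m

ΣF_x = 0: P_x = 0.
ΣF_y = 0: P_y − 25 = 0 → P_y = 25.00 kN.
ΣM about P: M_P − 25·0.9 = 0 → M_P = 22.50 kN·m.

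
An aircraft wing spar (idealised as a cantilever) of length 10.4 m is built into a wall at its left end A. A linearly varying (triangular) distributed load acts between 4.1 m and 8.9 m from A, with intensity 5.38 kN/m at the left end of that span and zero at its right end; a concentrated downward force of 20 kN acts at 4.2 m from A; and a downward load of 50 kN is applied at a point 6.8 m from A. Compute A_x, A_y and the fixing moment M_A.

A_x = 0, A_y = 82.91 kN, M_A = 497.6 kN·m

Resultant of the triangular load: ½ × 5.38 × 4.8 = 12.912 kN, acting at 5.7 m from A (one-third of the span from the peak).
ΣF_x = 0: A_x = 0.
ΣF_y = 0: A_y − ½·5.38·4.8 − 20 − 50 = 0 → A_y = 82.91 kN.
ΣM about A: M_A − (½·5.38·4.8)·5.7 − 20·4.2 − 50·6.8 = 0 → M_A = 497.6 kN·m.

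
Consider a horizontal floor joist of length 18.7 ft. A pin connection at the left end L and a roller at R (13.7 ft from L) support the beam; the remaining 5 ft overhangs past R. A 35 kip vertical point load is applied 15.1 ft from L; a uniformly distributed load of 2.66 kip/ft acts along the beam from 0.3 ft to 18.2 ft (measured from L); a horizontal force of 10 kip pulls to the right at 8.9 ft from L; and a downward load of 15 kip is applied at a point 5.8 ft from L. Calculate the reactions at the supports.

Resultant of the distributed load: 2.66 × 17.9 = 47.614 kip at 9.25 ft from L.
Moments about L: R_y·13.7 − 35·15.1 − (2.66·17.9)·9.25 − 15·5.8 = 0 → R_y = 1055.9295/13.7 = 77.0751 ≈ 77.08 kip.
ΣF_y = 0: L_y + 77.0751 − 35 − 2.66·17.9 − 15 = 0 → L_y = 20.54 kip.
ΣF_x = 0: L_x + 10 = 0 → L_x = -10.00 kip.

L_x = -10.00 kip, L_y = 20.54 kip, R_y = 77.08 kip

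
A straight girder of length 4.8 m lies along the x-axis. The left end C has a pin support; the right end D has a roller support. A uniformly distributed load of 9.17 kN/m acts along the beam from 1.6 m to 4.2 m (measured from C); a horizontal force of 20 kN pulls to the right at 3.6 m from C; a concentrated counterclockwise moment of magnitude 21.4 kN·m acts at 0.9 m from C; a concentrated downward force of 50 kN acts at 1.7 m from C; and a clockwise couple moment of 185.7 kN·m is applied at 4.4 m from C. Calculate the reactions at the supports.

C_x = -20.00 kN, C_y = 7.500 kN, D_y = 66.34 kN

Resultant of the distributed load: 9.17 × 2.6 = 23.842 kN at 2.9 m from C.
Taking moments about C: D_y·4.8 − (9.17·2.6)·2.9 + 21.4 − 50·1.7 − 185.7 = 0 → D_y = 318.4418/4.8 = 66.342 ≈ 66.34 kN.
ΣF_y = 0: C_y + 66.342 − 9.17·2.6 − 50 = 0 → C_y = 7.500 kN.
ΣF_x = 0: C_x + 20 = 0 → C_x = -20.00 kN.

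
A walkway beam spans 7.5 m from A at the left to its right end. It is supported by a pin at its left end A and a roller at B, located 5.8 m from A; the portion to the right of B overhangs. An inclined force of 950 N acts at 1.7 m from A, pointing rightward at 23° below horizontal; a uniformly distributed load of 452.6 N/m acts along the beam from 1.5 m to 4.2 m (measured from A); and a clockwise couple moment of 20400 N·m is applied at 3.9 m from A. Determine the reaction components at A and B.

Resultant of the distributed load: 452.6 × 2.7 = 1222.02 N at 2.85 m from A.
Taking moments about A: B_y·5.8 − 950·sin23°·1.7 − (452.6·2.7)·2.85 − 20400 = 0 → B_y = 24513.8/5.8 = 4226.52 ≈ 4227 N.
ΣF_y = 0: A_y + 4226.52 − 950·sin23° − 452.6·2.7 = 0 → A_y = -2633 N.
ΣF_x = 0: A_x + 950·cos23° = 0 → A_x = -874.5 N.

A_x = -874.5 N, A_y = -2633 N, B_y = 4227 N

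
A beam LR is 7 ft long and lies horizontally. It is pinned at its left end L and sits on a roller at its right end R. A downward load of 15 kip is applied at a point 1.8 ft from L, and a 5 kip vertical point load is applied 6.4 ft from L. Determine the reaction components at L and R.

ΣM about L: R_y·7 − 15·1.8 − 5·6.4 = 0 → R_y = 59/7 = 8.42857 ≈ 8.429 kip.
ΣF_y = 0: L_y + 8.42857 − 15 − 5 = 0 → L_y = 11.57 kip.
ΣF_x = 0: no horizontal applied forces, so L_x = 0.

L_x = 0, L_y = 11.57 kip, R_y = 8.429 kip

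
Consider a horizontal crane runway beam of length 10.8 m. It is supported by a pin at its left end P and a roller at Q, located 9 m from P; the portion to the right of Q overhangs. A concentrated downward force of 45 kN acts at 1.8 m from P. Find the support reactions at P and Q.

ΣM about P: Q_y·9 − 45·1.8 = 0 → Q_y = 81/9 = 9.000 kN.
ΣF_y = 0: P_y + 9 − 45 = 0 → P_y = 36.00 kN.
ΣF_x = 0: no horizontal applied forces, so P_x = 0.

P_x = 0, P_y = 36.00 kN, Q_y = 9.000 kN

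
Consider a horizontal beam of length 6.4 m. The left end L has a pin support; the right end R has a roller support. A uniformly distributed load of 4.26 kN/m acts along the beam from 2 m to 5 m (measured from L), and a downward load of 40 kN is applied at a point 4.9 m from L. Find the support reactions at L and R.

L_x = 0, L_y = 15.17 kN, R_y = 37.61 kN

Resultant of the distributed load: 4.26 × 3 = 12.78 kN at 3.5 m from L.
Taking moments about L: R_y·6.4 − (4.26·3)·3.5 − 40·4.9 = 0 → R_y = 240.73/6.4 = 37.6141 ≈ 37.61 kN.
ΣF_y = 0: L_y + 37.6141 − 4.26·3 − 40 = 0 → L_y = 15.17 kN.
ΣF_x = 0: no horizontal applied forces, so L_x = 0.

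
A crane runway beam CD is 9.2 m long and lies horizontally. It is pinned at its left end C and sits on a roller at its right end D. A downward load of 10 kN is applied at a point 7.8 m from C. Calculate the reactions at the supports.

C_x = 0, C_y = 1.522 kN, D_y = 8.478 kN

Taking moments about C: D_y·9.2 − 10·7.8 = 0 → D_y = 78/9.2 = 8.47826 ≈ 8.478 kN.
ΣF_y = 0: C_y + 8.47826 − 10 = 0 → C_y = 1.522 kN.
ΣF_x = 0: no horizontal applied forces, so C_x = 0.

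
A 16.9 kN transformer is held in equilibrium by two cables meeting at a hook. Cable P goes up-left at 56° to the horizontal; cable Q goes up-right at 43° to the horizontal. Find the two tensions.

ΣF_x = 0: −T_P·cos56° + T_Q·cos43° = 0 → T_Q = 0.7646·T_P.
ΣF_y = 0: T_P·sin56° + T_Q·sin43° = 16.9.
Substitute: T_P·(0.829038 + 0.7646·0.681998) = 16.9 → T_P = 12.5139 ≈ 12.51 kN.
Then T_Q = 0.7646 × 12.5139 = 9.568 kN.

T_P = 12.51 kN, T_Q = 9.568 kN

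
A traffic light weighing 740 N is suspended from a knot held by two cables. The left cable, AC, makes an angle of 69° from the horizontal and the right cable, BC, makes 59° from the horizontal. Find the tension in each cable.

T_AC = 483.7 N, T_BC = 336.5 N

ΣF_x = 0: −T_AC·cos69° + T_BC·cos59° = 0 → T_BC = 0.695809·T_AC.
ΣF_y = 0: T_AC·sin69° + T_BC·sin59° = 740.
Substitute: T_AC·(0.93358 + 0.695809·0.857167) = 740 → T_AC = 483.659 ≈ 483.7 N.
Then T_BC = 0.695809 × 483.659 = 336.5 N.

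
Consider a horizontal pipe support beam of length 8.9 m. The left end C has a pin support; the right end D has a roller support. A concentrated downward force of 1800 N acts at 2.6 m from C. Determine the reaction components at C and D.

Taking moments about C: D_y·8.9 − 1800·2.6 = 0 → D_y = 4680/8.9 = 525.843 ≈ 525.8 N.
ΣF_y = 0: C_y + 525.843 − 1800 = 0 → C_y = 1274 N.
ΣF_x = 0: no horizontal applied forces, so C_x = 0.

C_x = 0, C_y = 1274 N, D_y = 525.8 N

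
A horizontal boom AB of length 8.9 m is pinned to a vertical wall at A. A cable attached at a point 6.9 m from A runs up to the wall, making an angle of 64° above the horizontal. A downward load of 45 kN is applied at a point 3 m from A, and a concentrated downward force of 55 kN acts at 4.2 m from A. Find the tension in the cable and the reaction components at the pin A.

ΣM about A: T·sin64°·6.9 − 45·3 − 55·4.2 = 0 → T = 366/(6.9·0.898794) = 59.0163 ≈ 59.02 kN.
ΣF_x = 0: A_x − T·cos64° = 0 → A_x = 59.0163 × 0.438371 = 25.87 kN.
ΣF_y = 0: A_y + T·sin64° − 45 − 55 = 0 → A_y = 100 − 59.0163 × 0.898794 = 46.96 kN.

T = 59.02 kN, A_x = 25.87 kN, A_y = 46.96 kN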